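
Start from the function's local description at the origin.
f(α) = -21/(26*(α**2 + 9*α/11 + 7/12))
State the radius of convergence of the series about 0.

Denominator factor (α**2 + 9*α/11 + 7/12): discriminant -604/363, complex-conjugate roots (-9/22) + ((1/33)*sqrt(453))*i and (-9/22) - ((1/33)*sqrt(453))*i; poles of order 1, moduli (1/6)*sqrt(21) and (1/6)*sqrt(21).
The radius of convergence is the smallest modulus among the singular points: (1/6)*sqrt(21).

The radius of convergence is (1/6)*sqrt(21).


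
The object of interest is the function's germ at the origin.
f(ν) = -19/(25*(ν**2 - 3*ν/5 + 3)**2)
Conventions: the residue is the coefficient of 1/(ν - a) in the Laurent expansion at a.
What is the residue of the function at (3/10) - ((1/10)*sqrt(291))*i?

The factor ν**2 - 3*ν/5 + 3 splits as (ν - a)(ν - a') with a = (3/10) - ((1/10)*sqrt(291))*i, a' = (3/10) + ((1/10)*sqrt(291))*i. At the order-2 pole a set g(ν) = (ν - a)^2*f(ν) = [-19/25] / (ν - a')^2.
Order-2 pole: residue = g'(a); g'((3/10) - ((1/10)*sqrt(291))*i) = -((190/84681)*sqrt(291))*i, so the residue is -((190/84681)*sqrt(291))*i.

The residue is -((190/84681)*sqrt(291))*i.


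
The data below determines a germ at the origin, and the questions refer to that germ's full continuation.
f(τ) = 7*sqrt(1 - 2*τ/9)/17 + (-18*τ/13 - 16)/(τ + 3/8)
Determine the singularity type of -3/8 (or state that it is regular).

The point is a pole of order 1.

The denominator factor τ + 3/8 vanishes at -3/8 and appears to the power 1; the numerator there equals -805/52, nonzero, and no other factor vanishes.
The branch terms are analytic at this point.
Hence a pole whose order is the multiplicity, 1.


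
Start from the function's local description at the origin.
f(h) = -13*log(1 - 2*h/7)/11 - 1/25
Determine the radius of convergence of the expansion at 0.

The radius of convergence is 7/2.

Branch term (-13/11)*log(1 - h/(7/2)): its argument vanishes at h = 7/2, a logarithmic branch point, modulus 7/2.
The radius of convergence is the smallest modulus among the singular points: 7/2.


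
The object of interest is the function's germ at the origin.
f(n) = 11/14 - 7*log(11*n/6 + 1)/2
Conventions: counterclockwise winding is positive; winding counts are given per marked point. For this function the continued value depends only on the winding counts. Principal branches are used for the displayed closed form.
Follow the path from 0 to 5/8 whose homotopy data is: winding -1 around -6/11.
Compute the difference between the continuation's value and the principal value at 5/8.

The rational part is single-valued and drops out of the difference; each branch term changes only by its own monodromy.
(-7/2)*log(1 - n/(-6/11)): each positive loop around -6/11 adds 2*pi*i to the log, so winding -1 contributes (-7/2)*(-1)*2*pi*i = (7)*pi*i.
Summing the contributions at n = 5/8 gives (7)*pi*i.

Continued minus principal equals (7)*pi*i.


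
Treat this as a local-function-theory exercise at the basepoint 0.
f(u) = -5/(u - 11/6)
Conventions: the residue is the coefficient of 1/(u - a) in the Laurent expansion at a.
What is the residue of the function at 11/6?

The residue is -5.

At the order-1 pole 11/6 set g(u) = (u - (11/6))*f(u) = -5.
Simple pole: residue = g(a) at a = 11/6, which is -5.


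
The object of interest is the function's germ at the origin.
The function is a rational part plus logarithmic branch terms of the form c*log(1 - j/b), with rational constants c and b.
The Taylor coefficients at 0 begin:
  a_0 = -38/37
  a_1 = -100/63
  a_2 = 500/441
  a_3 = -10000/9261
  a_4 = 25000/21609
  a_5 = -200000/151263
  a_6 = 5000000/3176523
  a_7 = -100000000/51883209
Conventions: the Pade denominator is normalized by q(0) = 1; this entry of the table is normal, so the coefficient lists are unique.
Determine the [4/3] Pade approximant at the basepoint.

The Pade approximant has numerator coefficients [-38/37, -66940/16317, -519700/114219, -3410800/2398599, -5000/151263]; denominator coefficients [1, 120/49, 600/343, 800/2401].

Taylor coefficients needed (read off): a_0 = -38/37, a_1 = -100/63, a_2 = 500/441, a_3 = -10000/9261, a_4 = 25000/21609, a_5 = -200000/151263, a_6 = 5000000/3176523, a_7 = -100000000/51883209.
Write the denominator as Q(j) = 1 + q1*j + q2*j^2 + q3*j^3. Requiring Q*f - P = O(j^8) with deg P <= 4 kills the coefficients of j^5..j^7 in Q*f:
  j^5: a_5 + q1*a_4 + q2*a_3 + q3*a_2 = 0, i.e. -200000/151263 + (25000/21609)*q1 + (-10000/9261)*q2 + (500/441)*q3 = 0.
  j^6: a_6 + q1*a_5 + q2*a_4 + q3*a_3 = 0, i.e. 5000000/3176523 + (-200000/151263)*q1 + (25000/21609)*q2 + (-10000/9261)*q3 = 0.
  j^7: a_7 + q1*a_6 + q2*a_5 + q3*a_4 = 0, i.e. -100000000/51883209 + (5000000/3176523)*q1 + (-200000/151263)*q2 + (25000/21609)*q3 = 0.
Solving this linear system: q1 = 120/49, q2 = 600/343, q3 = 800/2401.
The numerator is Q*f truncated at degree 4: P0 = a_0 = -38/37; P1 = a_1 + q1*a_0 = -66940/16317; P2 = a_2 + q1*a_1 + q2*a_0 = -519700/114219; P3 = a_3 + q1*a_2 + q2*a_1 + q3*a_0 = -3410800/2398599; P4 = a_4 + q1*a_3 + q2*a_2 + q3*a_1 = -5000/151263.


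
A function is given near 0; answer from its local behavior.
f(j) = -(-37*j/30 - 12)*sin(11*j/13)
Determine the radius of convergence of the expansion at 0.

The radius of convergence is infinite.

The factor -sin(11*j/13) is entire and contributes no finite singular point.
The polynomial part has no poles.
No finite singular points: the Taylor series at 0 converges everywhere.


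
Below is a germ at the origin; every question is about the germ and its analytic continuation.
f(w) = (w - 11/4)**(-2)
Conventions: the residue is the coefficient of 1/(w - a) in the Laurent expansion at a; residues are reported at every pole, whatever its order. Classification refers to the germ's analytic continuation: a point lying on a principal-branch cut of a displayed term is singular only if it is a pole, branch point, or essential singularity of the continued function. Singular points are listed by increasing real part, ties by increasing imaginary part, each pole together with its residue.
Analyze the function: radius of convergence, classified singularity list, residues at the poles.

Denominator factor (w - 11/4)^2: pole of order 2 at 11/4, modulus 11/4.
The radius of convergence is the smallest modulus among the singular points: 11/4.
At the order-2 pole 11/4 set g(w) = (w - (11/4))^2*f(w) = 1.
Order-2 pole: residue = g'(a); g'(11/4) = 0, so the residue is 0.

Radius of convergence at 0: 11/4.
At 11/4: a pole of order 2; residue 0.


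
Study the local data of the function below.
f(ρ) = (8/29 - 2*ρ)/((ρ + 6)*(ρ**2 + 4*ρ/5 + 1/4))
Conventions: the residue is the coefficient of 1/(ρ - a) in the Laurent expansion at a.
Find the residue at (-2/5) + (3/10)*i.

The factor ρ**2 + 4*ρ/5 + 1/4 splits as (ρ - a)(ρ - a') with a = (-2/5) + (3/10)*i, a' = (-2/5) - (3/10)*i. At the order-1 pole a set g(ρ) = (ρ - a)*f(ρ) = [(8/29 - 2*ρ)/(ρ + 6)] / (ρ - a').
Simple pole: residue = g(a) at a = (-2/5) + (3/10)*i, which is (-3560/18241) - (5650/18241)*i.

The residue is (-3560/18241) - (5650/18241)*i.


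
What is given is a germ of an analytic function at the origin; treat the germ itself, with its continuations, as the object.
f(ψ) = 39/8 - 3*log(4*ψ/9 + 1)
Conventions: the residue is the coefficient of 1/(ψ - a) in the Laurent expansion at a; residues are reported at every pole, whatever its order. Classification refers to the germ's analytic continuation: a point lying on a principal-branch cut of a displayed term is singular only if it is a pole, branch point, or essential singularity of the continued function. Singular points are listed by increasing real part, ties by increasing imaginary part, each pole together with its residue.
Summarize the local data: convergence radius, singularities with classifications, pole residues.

Branch term (-3)*log(1 - ψ/(-9/4)): its argument vanishes at ψ = -9/4, a logarithmic branch point, modulus 9/4.
The radius of convergence is the smallest modulus among the singular points: 9/4.

Radius of convergence at 0: 9/4.
At -9/4: a logarithmic branch point.


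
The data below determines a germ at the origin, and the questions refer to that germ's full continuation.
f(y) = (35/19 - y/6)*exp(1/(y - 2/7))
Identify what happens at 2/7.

The point is an essential singularity.

The exponent 1/(y - (2/7)) has a pole at 2/7, so exp(1/(y - (2/7))) takes every nonzero value near it: an essential singularity (not a pole of any order).


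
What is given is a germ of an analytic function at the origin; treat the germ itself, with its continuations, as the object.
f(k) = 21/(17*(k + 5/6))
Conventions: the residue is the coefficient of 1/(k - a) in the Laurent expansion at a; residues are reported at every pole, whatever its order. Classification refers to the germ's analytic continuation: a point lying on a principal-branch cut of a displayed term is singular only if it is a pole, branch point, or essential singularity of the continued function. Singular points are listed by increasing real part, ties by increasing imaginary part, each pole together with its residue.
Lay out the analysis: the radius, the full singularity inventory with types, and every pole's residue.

Denominator factor (k + 5/6): pole of order 1 at -5/6, modulus 5/6.
The radius of convergence is the smallest modulus among the singular points: 5/6.
At the order-1 pole -5/6 set g(k) = (k - (-5/6))*f(k) = 21/17.
Simple pole: residue = g(a) at a = -5/6, which is 21/17.

Radius of convergence at 0: 5/6.
At -5/6: a pole of order 1; residue 21/17.


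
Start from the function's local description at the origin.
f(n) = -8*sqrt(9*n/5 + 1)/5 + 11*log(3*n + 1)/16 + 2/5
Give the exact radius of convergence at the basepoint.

Branch term (-8/5)*sqrt(1 - n/(-5/9)): its argument vanishes at n = -5/9, a square-root branch point, modulus 5/9.
Branch term (11/16)*log(1 - n/(-1/3)): its argument vanishes at n = -1/3, a logarithmic branch point, modulus 1/3.
The radius of convergence is the smallest modulus among the singular points: 1/3.

The radius of convergence is 1/3.


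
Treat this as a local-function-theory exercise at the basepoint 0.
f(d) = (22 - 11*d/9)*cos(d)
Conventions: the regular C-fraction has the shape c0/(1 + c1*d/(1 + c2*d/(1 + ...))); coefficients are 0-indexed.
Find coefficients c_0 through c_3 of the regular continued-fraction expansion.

Taylor coefficients (expand at 0): a_0 = 22, a_1 = -11/9, a_2 = -11, a_3 = 11/18.
c0 = a_0 = 22. Peel one level at a time: if S = 1 + c*d/S' with S'(0) = 1, then c is the d-coefficient of S and S' = c*d/(S - 1).
S_1 = c0/f = 1 + (1/18)*d + (163/324)*d^2 + ...; c1 = 1/18.
S_2 = c1*d/(S_1 - 1) = 1 + (-163/18)*d + (163/2)*d^2 + ...; c2 = -163/18.
S_3 = c2*d/(S_2 - 1) = 1 + (9)*d + ...; c3 = 9.

The regular C-fraction coefficients are [22, 1/18, -163/18, 9].


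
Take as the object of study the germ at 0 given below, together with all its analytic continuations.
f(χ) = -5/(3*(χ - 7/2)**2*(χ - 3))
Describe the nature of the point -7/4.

Denominator factors: χ - 3 = -19/4 at χ = -7/4; χ - 7/2 = -21/4 at χ = -7/4 — none vanishes.
So the germ continues analytically to -7/4.

The point is a regular point.


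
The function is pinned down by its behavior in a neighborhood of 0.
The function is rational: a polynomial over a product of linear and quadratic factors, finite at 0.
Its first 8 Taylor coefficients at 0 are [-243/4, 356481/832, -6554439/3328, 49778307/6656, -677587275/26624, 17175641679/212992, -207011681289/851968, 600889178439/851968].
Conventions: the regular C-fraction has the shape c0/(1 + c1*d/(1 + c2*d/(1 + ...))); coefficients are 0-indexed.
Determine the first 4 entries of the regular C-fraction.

Taylor coefficients (read off): a_0 = -243/4, a_1 = 356481/832, a_2 = -6554439/3328, a_3 = 49778307/6656.
c0 = a_0 = -243/4. Peel one level at a time: if S = 1 + c*d/S' with S'(0) = 1, then c is the d-coefficient of S and S' = c*d/(S - 1).
S_1 = c0/f = 1 + (1467/208)*d + (749493/43264)*d^2 + ...; c1 = 1467/208.
S_2 = c1*d/(S_1 - 1) = 1 + (-83277/33904)*d + (1561923/425104)*d^2 + ...; c2 = -83277/33904.
S_3 = c2*d/(S_2 - 1) = 1 + (2256111/1508239)*d + ...; c3 = 2256111/1508239.

The regular C-fraction coefficients are [-243/4, 1467/208, -83277/33904, 2256111/1508239].


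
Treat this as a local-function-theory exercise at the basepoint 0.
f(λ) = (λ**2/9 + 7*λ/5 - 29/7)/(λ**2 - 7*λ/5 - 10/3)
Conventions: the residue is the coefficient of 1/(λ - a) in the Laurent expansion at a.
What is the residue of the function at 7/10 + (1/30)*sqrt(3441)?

The residue is 7/9 - (2536/216783)*sqrt(3441).

The factor λ**2 - 7*λ/5 - 10/3 splits as (λ - a)(λ - a') with a = 7/10 + (1/30)*sqrt(3441), a' = 7/10 - (1/30)*sqrt(3441). At the order-1 pole a set g(λ) = (λ - a)*f(λ) = [λ**2/9 + 7*λ/5 - 29/7] / (λ - a').
Simple pole: residue = g(a) at a = 7/10 + (1/30)*sqrt(3441), which is 7/9 - (2536/216783)*sqrt(3441).


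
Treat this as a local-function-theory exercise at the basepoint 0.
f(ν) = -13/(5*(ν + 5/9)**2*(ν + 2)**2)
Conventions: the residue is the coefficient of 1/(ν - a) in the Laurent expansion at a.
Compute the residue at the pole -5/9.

At the order-2 pole -5/9 set g(ν) = (ν - (-5/9))^2*f(ν) = -13/(5*(ν + 2)**2).
Order-2 pole: residue = g'(a); g'(-5/9) = 1458/845, so the residue is 1458/845.

The residue is 1458/845.


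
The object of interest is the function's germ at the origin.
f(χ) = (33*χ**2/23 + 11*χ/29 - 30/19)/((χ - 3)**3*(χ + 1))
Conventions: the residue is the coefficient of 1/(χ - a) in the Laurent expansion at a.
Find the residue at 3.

The residue is -3317/405536.

At the order-3 pole 3 set g(χ) = (χ - (3))^3*f(χ) = (33*χ**2/23 + 11*χ/29 - 30/19)/(χ + 1).
Order-3 pole: residue = g''(a)/2; g''(3) = -3317/202768, so the residue is -3317/405536.


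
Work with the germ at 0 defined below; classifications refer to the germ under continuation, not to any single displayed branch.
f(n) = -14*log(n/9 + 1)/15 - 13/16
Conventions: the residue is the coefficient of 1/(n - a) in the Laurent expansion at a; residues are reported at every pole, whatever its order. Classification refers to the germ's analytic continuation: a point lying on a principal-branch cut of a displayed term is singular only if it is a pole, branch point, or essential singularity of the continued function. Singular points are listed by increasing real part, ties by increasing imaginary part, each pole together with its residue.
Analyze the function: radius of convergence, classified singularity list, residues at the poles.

Branch term (-14/15)*log(1 - n/(-9)): its argument vanishes at n = -9, a logarithmic branch point, modulus 9.
The radius of convergence is the smallest modulus among the singular points: 9.

Radius of convergence at 0: 9.
At -9: a logarithmic branch point.


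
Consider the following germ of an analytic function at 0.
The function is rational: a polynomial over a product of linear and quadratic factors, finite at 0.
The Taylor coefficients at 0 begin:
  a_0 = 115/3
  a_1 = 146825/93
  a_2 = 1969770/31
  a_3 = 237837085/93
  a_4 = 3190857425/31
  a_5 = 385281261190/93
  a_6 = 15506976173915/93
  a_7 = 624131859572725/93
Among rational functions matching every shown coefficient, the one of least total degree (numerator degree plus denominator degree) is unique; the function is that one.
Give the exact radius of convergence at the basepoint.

The radius of convergence is -2 + (1/10)*sqrt(410).

No rational of total degree below 5 reproduces all 8 coefficients; solving the [1/4] Pade equations on them gives f(μ) = (-22*μ/31 - 23/6)/((μ**2 - μ + 1)*(μ**2 + 4*μ - 1/10)), whose expansion matches every shown term.
Denominator factor (μ**2 - μ + 1): discriminant -3, complex-conjugate roots (1/2) + ((1/2)*sqrt(3))*i and (1/2) - ((1/2)*sqrt(3))*i; poles of order 1, moduli 1 and 1.
Denominator factor (μ**2 + 4*μ - 1/10): discriminant 82/5, real irrational roots -2 + (1/10)*sqrt(410) and -2 - (1/10)*sqrt(410); poles of order 1, moduli -2 + (1/10)*sqrt(410) and 2 + (1/10)*sqrt(410).
The radius of convergence is the smallest modulus among the singular points: -2 + (1/10)*sqrt(410).


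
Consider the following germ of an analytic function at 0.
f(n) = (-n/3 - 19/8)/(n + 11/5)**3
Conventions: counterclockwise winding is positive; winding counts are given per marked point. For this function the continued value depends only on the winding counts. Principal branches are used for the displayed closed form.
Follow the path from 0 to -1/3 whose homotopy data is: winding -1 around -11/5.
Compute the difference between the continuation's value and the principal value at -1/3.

The function is rational, hence single-valued: continuing it around any pole returns the same value, so the difference is 0.

Continued minus principal equals 0.


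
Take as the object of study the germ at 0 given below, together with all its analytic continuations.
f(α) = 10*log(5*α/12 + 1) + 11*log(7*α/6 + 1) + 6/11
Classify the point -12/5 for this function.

The term (10)*log(1 - α/(-12/5)) has argument 1 - -12/5/(-12/5) = 0 at -12/5: a logarithmic (infinitely-sheeted) branch point; the remaining terms are analytic or single-valued there.

The point is a logarithmic branch point.


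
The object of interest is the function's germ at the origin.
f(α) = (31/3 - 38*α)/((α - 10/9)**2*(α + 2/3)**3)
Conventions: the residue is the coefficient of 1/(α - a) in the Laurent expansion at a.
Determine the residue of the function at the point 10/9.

The residue is 184437/65536.

At the order-2 pole 10/9 set g(α) = (α - (10/9))^2*f(α) = (31/3 - 38*α)/(α + 2/3)**3.
Order-2 pole: residue = g'(a); g'(10/9) = 184437/65536, so the residue is 184437/65536.


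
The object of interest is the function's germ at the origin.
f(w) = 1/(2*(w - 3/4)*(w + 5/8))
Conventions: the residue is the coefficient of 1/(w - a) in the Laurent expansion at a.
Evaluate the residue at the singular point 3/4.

The residue is 4/11.

At the order-1 pole 3/4 set g(w) = (w - (3/4))*f(w) = 1/(2*(w + 5/8)).
Simple pole: residue = g(a) at a = 3/4, which is 4/11.


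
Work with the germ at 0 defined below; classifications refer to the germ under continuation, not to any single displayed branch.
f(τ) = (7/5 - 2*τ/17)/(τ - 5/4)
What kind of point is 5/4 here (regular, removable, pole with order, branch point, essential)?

The point is a pole of order 1.

The denominator factor τ - 5/4 vanishes at 5/4 and appears to the power 1; the numerator there equals 213/170, nonzero, and no other factor vanishes.
Hence a pole whose order is the multiplicity, 1.


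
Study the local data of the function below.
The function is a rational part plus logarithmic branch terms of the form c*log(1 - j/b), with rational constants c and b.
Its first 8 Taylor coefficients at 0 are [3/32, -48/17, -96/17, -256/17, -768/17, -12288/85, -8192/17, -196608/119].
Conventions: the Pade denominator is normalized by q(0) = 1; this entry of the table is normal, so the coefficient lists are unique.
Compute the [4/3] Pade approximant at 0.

Taylor coefficients needed (read off): a_0 = 3/32, a_1 = -48/17, a_2 = -96/17, a_3 = -256/17, a_4 = -768/17, a_5 = -12288/85, a_6 = -8192/17, a_7 = -196608/119.
Write the denominator as Q(j) = 1 + q1*j + q2*j^2 + q3*j^3. Requiring Q*f - P = O(j^8) with deg P <= 4 kills the coefficients of j^5..j^7 in Q*f:
  j^5: a_5 + q1*a_4 + q2*a_3 + q3*a_2 = 0, i.e. -12288/85 + (-768/17)*q1 + (-256/17)*q2 + (-96/17)*q3 = 0.
  j^6: a_6 + q1*a_5 + q2*a_4 + q3*a_3 = 0, i.e. -8192/17 + (-12288/85)*q1 + (-768/17)*q2 + (-256/17)*q3 = 0.
  j^7: a_7 + q1*a_6 + q2*a_5 + q3*a_4 = 0, i.e. -196608/119 + (-8192/17)*q1 + (-12288/85)*q2 + (-768/17)*q3 = 0.
Solving this linear system: q1 = -48/7, q2 = 96/7, q3 = -256/35.
The numerator is Q*f truncated at degree 4: P0 = a_0 = 3/32; P1 = a_1 + q1*a_0 = -825/238; P2 = a_2 + q1*a_1 + q2*a_0 = 15; P3 = a_3 + q1*a_2 + q2*a_1 + q3*a_0 = -9368/595; P4 = a_4 + q1*a_3 + q2*a_2 + q3*a_1 = 768/595.

The Pade approximant has numerator coefficients [3/32, -825/238, 15, -9368/595, 768/595]; denominator coefficients [1, -48/7, 96/7, -256/35].


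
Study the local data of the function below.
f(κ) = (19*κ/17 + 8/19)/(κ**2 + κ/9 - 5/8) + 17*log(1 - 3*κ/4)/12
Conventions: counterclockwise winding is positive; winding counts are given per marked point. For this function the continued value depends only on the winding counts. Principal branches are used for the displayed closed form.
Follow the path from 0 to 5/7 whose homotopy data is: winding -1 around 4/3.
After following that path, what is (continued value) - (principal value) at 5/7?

The rational part is single-valued and drops out of the difference; each branch term changes only by its own monodromy.
(17/12)*log(1 - κ/(4/3)): each positive loop around 4/3 adds 2*pi*i to the log, so winding -1 contributes (17/12)*(-1)*2*pi*i = -(17/6)*pi*i.
Summing the contributions at κ = 5/7 gives -(17/6)*pi*i.

Continued minus principal equals -(17/6)*pi*i.


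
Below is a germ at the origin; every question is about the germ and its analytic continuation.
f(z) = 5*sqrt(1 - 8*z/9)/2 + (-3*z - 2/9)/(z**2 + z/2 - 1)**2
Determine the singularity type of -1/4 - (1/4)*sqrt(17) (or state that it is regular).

The point is a pole of order 2.

The denominator factor z**2 + z/2 - 1 vanishes at -1/4 - (1/4)*sqrt(17) and appears to the power 2; the numerator there equals 19/36 + (3/4)*sqrt(17), nonzero, and no other factor vanishes.
The branch terms are analytic at this point.
Hence a pole whose order is the multiplicity, 2.


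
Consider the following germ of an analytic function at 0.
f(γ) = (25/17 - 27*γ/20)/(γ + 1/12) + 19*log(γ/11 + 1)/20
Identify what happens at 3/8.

The point is a regular point.

Denominator factors: γ + 1/12 = 11/24 at γ = 3/8 — none vanishes.
Branch term log(1 - γ/(-11)): argument at 3/8 is 91/88, nonzero, so 3/8 is not its branch point (a point on a principal cut is still regular for the continued germ).
So the germ continues analytically to 3/8.


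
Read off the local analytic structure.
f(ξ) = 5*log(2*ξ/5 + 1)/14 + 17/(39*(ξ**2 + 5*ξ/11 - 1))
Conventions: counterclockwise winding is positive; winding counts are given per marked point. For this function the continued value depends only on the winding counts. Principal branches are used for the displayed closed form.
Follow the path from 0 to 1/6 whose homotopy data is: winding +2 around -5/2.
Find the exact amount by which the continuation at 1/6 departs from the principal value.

The rational part is single-valued and drops out of the difference; each branch term changes only by its own monodromy.
(5/14)*log(1 - ξ/(-5/2)): each positive loop around -5/2 adds 2*pi*i to the log, so winding +2 contributes (5/14)*(2)*2*pi*i = (10/7)*pi*i.
Summing the contributions at ξ = 1/6 gives (10/7)*pi*i.

Continued minus principal equals (10/7)*pi*i.


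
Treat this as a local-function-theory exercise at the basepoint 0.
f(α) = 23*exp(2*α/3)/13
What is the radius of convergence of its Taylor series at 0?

The radius of convergence is infinite.

The factor exp(2*α/3) is entire and contributes no finite singular point.
The polynomial part has no poles.
No finite singular points: the Taylor series at 0 converges everywhere.


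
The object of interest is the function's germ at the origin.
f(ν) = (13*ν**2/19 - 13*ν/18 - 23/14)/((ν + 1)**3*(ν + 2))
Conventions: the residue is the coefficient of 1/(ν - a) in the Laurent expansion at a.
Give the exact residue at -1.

At the order-3 pole -1 set g(ν) = (ν - (-1))^3*f(ν) = (13*ν**2/19 - 13*ν/18 - 23/14)/(ν + 2).
Order-3 pole: residue = g''(a)/2; g''(-1) = 6077/1197, so the residue is 6077/2394.

The residue is 6077/2394.


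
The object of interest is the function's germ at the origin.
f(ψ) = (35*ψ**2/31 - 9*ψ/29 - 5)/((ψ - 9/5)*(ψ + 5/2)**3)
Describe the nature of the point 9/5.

The point is a pole of order 1.

The denominator factor ψ - 9/5 vanishes at 9/5 and appears to the power 1; the numerator there equals -8543/4495, nonzero, and no other factor vanishes.
Hence a pole whose order is the multiplicity, 1.


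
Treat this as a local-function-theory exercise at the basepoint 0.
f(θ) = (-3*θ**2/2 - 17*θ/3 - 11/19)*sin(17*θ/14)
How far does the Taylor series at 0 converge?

The radius of convergence is infinite.

The factor sin(17*θ/14) is entire and contributes no finite singular point.
The polynomial part has no poles.
No finite singular points: the Taylor series at 0 converges everywhere.


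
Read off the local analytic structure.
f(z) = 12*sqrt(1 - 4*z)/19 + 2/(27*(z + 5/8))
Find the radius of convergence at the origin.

Denominator factor (z + 5/8): pole of order 1 at -5/8, modulus 5/8.
Branch term (12/19)*sqrt(1 - z/(1/4)): its argument vanishes at z = 1/4, a square-root branch point, modulus 1/4.
The radius of convergence is the smallest modulus among the singular points: 1/4.

The radius of convergence is 1/4.


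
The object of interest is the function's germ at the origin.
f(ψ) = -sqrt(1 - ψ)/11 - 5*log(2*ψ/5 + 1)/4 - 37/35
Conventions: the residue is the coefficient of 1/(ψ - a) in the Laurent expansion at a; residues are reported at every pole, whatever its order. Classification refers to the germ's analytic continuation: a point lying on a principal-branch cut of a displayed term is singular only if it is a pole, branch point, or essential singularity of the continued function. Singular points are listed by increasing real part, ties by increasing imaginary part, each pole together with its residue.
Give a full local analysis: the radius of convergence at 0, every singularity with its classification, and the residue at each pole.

Radius of convergence at 0: 1.
At -5/2: a logarithmic branch point.
At 1: an algebraic (square-root) branch point.

Branch term (-1/11)*sqrt(1 - ψ/(1)): its argument vanishes at ψ = 1, a square-root branch point, modulus 1.
Branch term (-5/4)*log(1 - ψ/(-5/2)): its argument vanishes at ψ = -5/2, a logarithmic branch point, modulus 5/2.
The radius of convergence is the smallest modulus among the singular points: 1.
List the singular points by increasing real part (a conjugate pair: the negative imaginary part first).


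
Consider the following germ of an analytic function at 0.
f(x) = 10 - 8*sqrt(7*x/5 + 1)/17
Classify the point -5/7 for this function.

The term (-8/17)*sqrt(1 - x/(-5/7)) has argument 1 - -5/7/(-5/7) = 0 at -5/7: a square-root (algebraic, two-sheeted) branch point; the remaining terms are analytic or single-valued there.

The point is an algebraic (square-root) branch point.


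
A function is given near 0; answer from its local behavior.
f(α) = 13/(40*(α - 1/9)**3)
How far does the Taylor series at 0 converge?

Denominator factor (α - 1/9)^3: pole of order 3 at 1/9, modulus 1/9.
The radius of convergence is the smallest modulus among the singular points: 1/9.

The radius of convergence is 1/9.


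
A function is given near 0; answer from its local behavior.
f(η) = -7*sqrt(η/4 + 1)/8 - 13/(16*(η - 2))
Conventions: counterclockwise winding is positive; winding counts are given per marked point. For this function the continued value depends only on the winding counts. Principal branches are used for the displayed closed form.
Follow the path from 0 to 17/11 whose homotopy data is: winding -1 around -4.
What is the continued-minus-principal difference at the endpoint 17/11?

The rational part is single-valued and drops out of the difference; each branch term changes only by its own monodromy.
(-7/8)*sqrt(1 - η/(-4)): winding -1 is odd, the square root flips sign, contributing -2*(-7/8)*sqrt(1 - (17/11)/(-4)) = -2*(-7/8)*sqrt(61/44) = (7/88)*sqrt(671).
Summing the contributions at η = 17/11 gives (7/88)*sqrt(671).

Continued minus principal equals (7/88)*sqrt(671).


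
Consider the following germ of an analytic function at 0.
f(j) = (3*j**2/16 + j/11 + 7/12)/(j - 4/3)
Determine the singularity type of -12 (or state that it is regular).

The point is a regular point.

Denominator factors: j - 4/3 = -40/3 at j = -12 — none vanishes.
So the germ continues analytically to -12.


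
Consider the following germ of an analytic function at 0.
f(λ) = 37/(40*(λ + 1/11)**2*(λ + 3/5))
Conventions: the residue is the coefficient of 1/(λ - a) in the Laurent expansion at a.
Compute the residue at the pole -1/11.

At the order-2 pole -1/11 set g(λ) = (λ - (-1/11))^2*f(λ) = 37/(40*(λ + 3/5)).
Order-2 pole: residue = g'(a); g'(-1/11) = -22385/6272, so the residue is -22385/6272.

The residue is -22385/6272.


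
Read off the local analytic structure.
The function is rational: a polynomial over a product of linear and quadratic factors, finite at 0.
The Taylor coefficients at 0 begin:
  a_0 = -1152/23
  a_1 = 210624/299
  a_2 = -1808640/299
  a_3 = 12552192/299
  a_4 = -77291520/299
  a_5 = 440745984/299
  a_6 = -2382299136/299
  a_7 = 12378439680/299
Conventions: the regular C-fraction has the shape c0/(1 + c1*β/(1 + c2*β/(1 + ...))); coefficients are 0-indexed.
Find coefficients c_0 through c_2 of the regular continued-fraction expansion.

The regular C-fraction coefficients are [-1152/23, 1097/78, -468649/85566].

Taylor coefficients (read off): a_0 = -1152/23, a_1 = 210624/299, a_2 = -1808640/299.
c0 = a_0 = -1152/23. Peel one level at a time: if S = 1 + c*β/S' with S'(0) = 1, then c is the β-coefficient of S and S' = c*β/(S - 1).
S_1 = c0/f = 1 + (1097/78)*β + (468649/6084)*β^2 + ...; c1 = 1097/78.
S_2 = c1*β/(S_1 - 1) = 1 + (-468649/85566)*β + ...; c2 = -468649/85566.


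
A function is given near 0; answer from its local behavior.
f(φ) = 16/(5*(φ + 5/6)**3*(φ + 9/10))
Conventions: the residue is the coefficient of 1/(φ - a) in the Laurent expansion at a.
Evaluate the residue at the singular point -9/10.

The residue is -10800.

At the order-1 pole -9/10 set g(φ) = (φ - (-9/10))*f(φ) = 16/(5*(φ + 5/6)**3).
Simple pole: residue = g(a) at a = -9/10, which is -10800.


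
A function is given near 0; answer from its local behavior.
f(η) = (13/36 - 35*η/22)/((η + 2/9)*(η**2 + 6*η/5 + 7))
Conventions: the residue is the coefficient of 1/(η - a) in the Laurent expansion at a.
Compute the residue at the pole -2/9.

At the order-1 pole -2/9 set g(η) = (η - (-2/9))*f(η) = (13/36 - 35*η/22)/(η**2 + 6*η/5 + 7).
Simple pole: residue = g(a) at a = -2/9, which is 12735/120868.

The residue is 12735/120868.


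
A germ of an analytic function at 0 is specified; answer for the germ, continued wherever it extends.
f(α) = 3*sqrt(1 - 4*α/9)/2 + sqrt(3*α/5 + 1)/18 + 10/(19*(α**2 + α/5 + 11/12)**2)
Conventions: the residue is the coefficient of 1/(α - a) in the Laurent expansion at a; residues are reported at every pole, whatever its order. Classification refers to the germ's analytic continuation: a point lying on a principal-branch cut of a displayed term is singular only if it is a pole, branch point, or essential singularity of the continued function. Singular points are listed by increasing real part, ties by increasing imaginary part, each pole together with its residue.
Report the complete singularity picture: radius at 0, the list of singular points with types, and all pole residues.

Denominator factor (α**2 + α/5 + 11/12)^2: discriminant -272/75, complex-conjugate roots (-1/10) + ((2/15)*sqrt(51))*i and (-1/10) - ((2/15)*sqrt(51))*i; poles of order 2, moduli (1/6)*sqrt(33) and (1/6)*sqrt(33).
Branch term (1/18)*sqrt(1 - α/(-5/3)): its argument vanishes at α = -5/3, a square-root branch point, modulus 5/3.
Branch term (3/2)*sqrt(1 - α/(9/4)): its argument vanishes at α = 9/4, a square-root branch point, modulus 9/4.
The radius of convergence is the smallest modulus among the singular points: (1/6)*sqrt(33).
The branch terms are analytic at (-1/10) - ((2/15)*sqrt(51))*i and contribute nothing to the residue; only the rational part matters.
The factor α**2 + α/5 + 11/12 splits as (α - a)(α - a') with a = (-1/10) - ((2/15)*sqrt(51))*i, a' = (-1/10) + ((2/15)*sqrt(51))*i. At the order-2 pole a set g(α) = (α - a)^2*(rational part) = [10/19] / (α - a')^2.
Order-2 pole: residue = g'(a); g'((-1/10) - ((2/15)*sqrt(51))*i) = ((1875/87856)*sqrt(51))*i, so the residue is ((1875/87856)*sqrt(51))*i.
The branch terms are analytic at (-1/10) + ((2/15)*sqrt(51))*i and contribute nothing to the residue; only the rational part matters.
The factor α**2 + α/5 + 11/12 splits as (α - a)(α - a') with a = (-1/10) + ((2/15)*sqrt(51))*i, a' = (-1/10) - ((2/15)*sqrt(51))*i. At the order-2 pole a set g(α) = (α - a)^2*(rational part) = [10/19] / (α - a')^2.
Order-2 pole: residue = g'(a); g'((-1/10) + ((2/15)*sqrt(51))*i) = -((1875/87856)*sqrt(51))*i, so the residue is -((1875/87856)*sqrt(51))*i.
List the singular points by increasing real part (a conjugate pair: the negative imaginary part first).

Radius of convergence at 0: (1/6)*sqrt(33).
At -5/3: an algebraic (square-root) branch point.
At (-1/10) - ((2/15)*sqrt(51))*i: a pole of order 2; residue ((1875/87856)*sqrt(51))*i.
At (-1/10) + ((2/15)*sqrt(51))*i: a pole of order 2; residue -((1875/87856)*sqrt(51))*i.
At 9/4: an algebraic (square-root) branch point.


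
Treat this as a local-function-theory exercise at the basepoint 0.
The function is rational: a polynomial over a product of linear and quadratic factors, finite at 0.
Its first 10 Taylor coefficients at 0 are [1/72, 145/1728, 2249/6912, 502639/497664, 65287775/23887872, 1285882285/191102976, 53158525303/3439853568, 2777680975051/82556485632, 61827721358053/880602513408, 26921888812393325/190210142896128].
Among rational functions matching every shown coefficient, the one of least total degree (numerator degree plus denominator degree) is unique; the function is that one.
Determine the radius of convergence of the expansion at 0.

No rational of total degree below 8 reproduces all 10 coefficients; solving the [0/8] Pade equations on them gives f(u) = -1/(16*(u - 3/4)**2*(u**2 + 9*u/4 - 2)**3), whose expansion matches every shown term.
Denominator factor (u**2 + 9*u/4 - 2)^3: discriminant 209/16, real irrational roots -9/8 + (1/8)*sqrt(209) and -9/8 - (1/8)*sqrt(209); poles of order 3, moduli -9/8 + (1/8)*sqrt(209) and 9/8 + (1/8)*sqrt(209).
Denominator factor (u - 3/4)^2: pole of order 2 at 3/4, modulus 3/4.
The radius of convergence is the smallest modulus among the singular points: -9/8 + (1/8)*sqrt(209).

The radius of convergence is -9/8 + (1/8)*sqrt(209).


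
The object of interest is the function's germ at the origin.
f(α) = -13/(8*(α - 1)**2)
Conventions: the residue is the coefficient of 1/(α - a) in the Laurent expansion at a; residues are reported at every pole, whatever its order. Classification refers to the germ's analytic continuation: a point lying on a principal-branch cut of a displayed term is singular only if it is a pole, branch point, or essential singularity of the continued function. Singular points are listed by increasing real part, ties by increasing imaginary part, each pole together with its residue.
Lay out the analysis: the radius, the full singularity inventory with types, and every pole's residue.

Radius of convergence at 0: 1.
At 1: a pole of order 2; residue 0.

Denominator factor (α - 1)^2: pole of order 2 at 1, modulus 1.
The radius of convergence is the smallest modulus among the singular points: 1.
At the order-2 pole 1 set g(α) = (α - (1))^2*f(α) = -13/8.
Order-2 pole: residue = g'(a); g'(1) = 0, so the residue is 0.


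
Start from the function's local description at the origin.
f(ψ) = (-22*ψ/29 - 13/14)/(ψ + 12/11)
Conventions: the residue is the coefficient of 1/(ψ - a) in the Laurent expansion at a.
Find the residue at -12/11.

At the order-1 pole -12/11 set g(ψ) = (ψ - (-12/11))*f(ψ) = -22*ψ/29 - 13/14.
Simple pole: residue = g(a) at a = -12/11, which is -41/406.

The residue is -41/406.


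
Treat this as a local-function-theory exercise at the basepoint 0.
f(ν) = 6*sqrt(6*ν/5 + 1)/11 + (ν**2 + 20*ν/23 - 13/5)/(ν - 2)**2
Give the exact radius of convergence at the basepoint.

Denominator factor (ν - 2)^2: pole of order 2 at 2, modulus 2.
Branch term (6/11)*sqrt(1 - ν/(-5/6)): its argument vanishes at ν = -5/6, a square-root branch point, modulus 5/6.
The radius of convergence is the smallest modulus among the singular points: 5/6.

The radius of convergence is 5/6.


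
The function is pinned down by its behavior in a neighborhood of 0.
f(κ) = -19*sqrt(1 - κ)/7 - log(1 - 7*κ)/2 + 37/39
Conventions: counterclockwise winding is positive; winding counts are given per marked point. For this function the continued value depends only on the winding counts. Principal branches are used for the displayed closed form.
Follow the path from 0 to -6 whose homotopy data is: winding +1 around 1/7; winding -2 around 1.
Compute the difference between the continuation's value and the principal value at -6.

Continued minus principal equals -pi*i.

The rational part is single-valued and drops out of the difference; each branch term changes only by its own monodromy.
(-19/7)*sqrt(1 - κ/(1)): winding -2 is even, the square root returns to the same sheet, contribution 0.
(-1/2)*log(1 - κ/(1/7)): each positive loop around 1/7 adds 2*pi*i to the log, so winding +1 contributes (-1/2)*(1)*2*pi*i = -pi*i.
Summing the contributions at κ = -6 gives -pi*i.


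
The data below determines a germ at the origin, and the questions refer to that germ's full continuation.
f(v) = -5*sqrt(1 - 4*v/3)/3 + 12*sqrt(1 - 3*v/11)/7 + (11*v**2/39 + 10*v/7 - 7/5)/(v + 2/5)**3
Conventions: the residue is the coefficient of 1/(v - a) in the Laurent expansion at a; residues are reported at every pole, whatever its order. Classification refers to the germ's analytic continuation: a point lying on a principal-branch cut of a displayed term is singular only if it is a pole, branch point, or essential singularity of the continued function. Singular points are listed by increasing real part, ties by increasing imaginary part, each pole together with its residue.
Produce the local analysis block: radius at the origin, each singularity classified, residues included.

Radius of convergence at 0: 2/5.
At -2/5: a pole of order 3; residue 11/39.
At 3/4: an algebraic (square-root) branch point.
At 11/3: an algebraic (square-root) branch point.

Denominator factor (v + 2/5)^3: pole of order 3 at -2/5, modulus 2/5.
Branch term (-5/3)*sqrt(1 - v/(3/4)): its argument vanishes at v = 3/4, a square-root branch point, modulus 3/4.
Branch term (12/7)*sqrt(1 - v/(11/3)): its argument vanishes at v = 11/3, a square-root branch point, modulus 11/3.
The radius of convergence is the smallest modulus among the singular points: 2/5.
The branch terms are analytic at -2/5 and contribute nothing to the residue; only the rational part matters.
At the order-3 pole -2/5 set g(v) = (v - (-2/5))^3*(rational part) = 11*v**2/39 + 10*v/7 - 7/5.
Order-3 pole: residue = g''(a)/2; g''(-2/5) = 22/39, so the residue is 11/39.
List the singular points by increasing real part (a conjugate pair: the negative imaginary part first).


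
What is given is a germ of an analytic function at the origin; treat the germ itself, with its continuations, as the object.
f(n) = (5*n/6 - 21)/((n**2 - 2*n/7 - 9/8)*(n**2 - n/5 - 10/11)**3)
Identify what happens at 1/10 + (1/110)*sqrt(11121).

The denominator factor n**2 - n/5 - 10/11 vanishes at 1/10 + (1/110)*sqrt(11121) and appears to the power 3; the numerator there equals -251/12 + (1/132)*sqrt(11121), nonzero, and no other factor vanishes.
Hence a pole whose order is the multiplicity, 3.

The point is a pole of order 3.


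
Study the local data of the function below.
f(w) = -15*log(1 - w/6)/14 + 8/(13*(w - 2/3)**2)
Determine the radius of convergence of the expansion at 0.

The radius of convergence is 2/3.

Denominator factor (w - 2/3)^2: pole of order 2 at 2/3, modulus 2/3.
Branch term (-15/14)*log(1 - w/(6)): its argument vanishes at w = 6, a logarithmic branch point, modulus 6.
The radius of convergence is the smallest modulus among the singular points: 2/3.


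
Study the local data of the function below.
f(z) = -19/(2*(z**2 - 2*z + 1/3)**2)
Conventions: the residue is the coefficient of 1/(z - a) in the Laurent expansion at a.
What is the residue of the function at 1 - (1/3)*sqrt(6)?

The residue is -(57/32)*sqrt(6).

The factor z**2 - 2*z + 1/3 splits as (z - a)(z - a') with a = 1 - (1/3)*sqrt(6), a' = 1 + (1/3)*sqrt(6). At the order-2 pole a set g(z) = (z - a)^2*f(z) = [-19/2] / (z - a')^2.
Order-2 pole: residue = g'(a); g'(1 - (1/3)*sqrt(6)) = -(57/32)*sqrt(6), so the residue is -(57/32)*sqrt(6).
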